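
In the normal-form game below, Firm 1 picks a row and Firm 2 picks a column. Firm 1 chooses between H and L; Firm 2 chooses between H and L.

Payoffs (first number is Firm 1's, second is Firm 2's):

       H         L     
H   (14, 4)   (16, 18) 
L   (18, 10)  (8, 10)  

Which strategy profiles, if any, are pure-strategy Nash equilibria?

(H, L) and (L, H)

(H, H): Firm 1 prefers L (18 > 14); Firm 2 prefers L (18 > 4) — not an equilibrium.
(H, L): Firm 1 gets 16 ≥ 8 from L, and Firm 2 gets 18 ≥ 4 from H — Nash equilibrium.
(L, H): Firm 1 gets 18 ≥ 14 from H, and Firm 2 gets 10 ≥ 10 from L — Nash equilibrium.
(L, L): Firm 1 prefers H (16 > 8) — not an equilibrium.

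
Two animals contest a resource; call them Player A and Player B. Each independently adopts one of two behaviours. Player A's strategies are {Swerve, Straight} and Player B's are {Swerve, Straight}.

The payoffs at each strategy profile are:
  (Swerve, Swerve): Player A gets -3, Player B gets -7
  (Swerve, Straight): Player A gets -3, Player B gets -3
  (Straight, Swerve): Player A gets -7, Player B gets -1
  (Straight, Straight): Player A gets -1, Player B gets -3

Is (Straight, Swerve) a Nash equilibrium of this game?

No

At (Straight, Swerve), Player A earns -7; switching to Swerve would give -3, so Player A would deviate.
Player B earns -1; switching to Straight would give -3, so Player B has no profitable deviation.
Since at least one player can profitably deviate, this is not a Nash equilibrium.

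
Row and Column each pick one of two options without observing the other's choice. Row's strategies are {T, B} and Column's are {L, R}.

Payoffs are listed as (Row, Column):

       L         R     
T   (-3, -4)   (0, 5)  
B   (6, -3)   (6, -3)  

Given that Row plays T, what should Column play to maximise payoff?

R

Against T, Column earns -4 from L and 5 from R.
So R is the best response.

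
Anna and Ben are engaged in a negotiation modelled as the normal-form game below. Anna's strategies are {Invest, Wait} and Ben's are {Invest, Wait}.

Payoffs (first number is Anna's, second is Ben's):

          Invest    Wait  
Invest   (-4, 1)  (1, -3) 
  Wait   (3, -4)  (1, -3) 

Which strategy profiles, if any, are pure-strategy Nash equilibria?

(Wait, Wait)

(Invest, Invest): Anna prefers Wait (3 > -4) — not an equilibrium.
(Invest, Wait): Ben prefers Invest (1 > -3) — not an equilibrium.
(Wait, Invest): Ben prefers Wait (-3 > -4) — not an equilibrium.
(Wait, Wait): Anna gets 1 ≥ 1 from Invest, and Ben gets -3 ≥ -4 from Invest — Nash equilibrium.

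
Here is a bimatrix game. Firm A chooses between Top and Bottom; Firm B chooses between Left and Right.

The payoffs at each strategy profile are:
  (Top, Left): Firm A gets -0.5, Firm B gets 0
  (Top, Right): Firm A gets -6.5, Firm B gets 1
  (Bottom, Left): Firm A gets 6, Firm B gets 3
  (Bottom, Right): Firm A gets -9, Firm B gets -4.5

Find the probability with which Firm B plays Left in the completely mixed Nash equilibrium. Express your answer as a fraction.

Let q be the probability that Firm B plays Left. In a completely mixed equilibrium, Firm A must be indifferent between Top and Bottom.
Firm A's expected payoff from Top is −0.5q − 6.5(1−q); from Bottom it is 6q − 9(1−q).
Setting these equal: 6q − 6.5 = 15q − 9, so q = 5/18.

5/18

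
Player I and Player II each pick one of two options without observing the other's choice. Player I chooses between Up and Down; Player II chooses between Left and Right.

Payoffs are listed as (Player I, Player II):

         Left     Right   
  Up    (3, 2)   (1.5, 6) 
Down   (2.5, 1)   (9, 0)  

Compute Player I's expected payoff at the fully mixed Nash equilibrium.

93/32

First find y, the probability Player II plays Left, from Player I's indifference between Up and Down: 3y + 1.5(1−y) = 2.5y + 9(1−y), giving y = 15/16.
Since Player I is indifferent in equilibrium, Player I's expected payoff equals the payoff from either row against (15/16, 1/16). Using Up: 3(15/16) + 1.5(1/16) = 93/32.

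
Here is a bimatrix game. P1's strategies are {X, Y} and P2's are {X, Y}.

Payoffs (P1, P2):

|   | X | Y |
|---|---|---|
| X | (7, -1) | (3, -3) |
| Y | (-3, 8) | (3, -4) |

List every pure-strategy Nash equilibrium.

(X, X)

(X, X): P1 gets 7 ≥ -3 from Y, and P2 gets -1 ≥ -3 from Y — Nash equilibrium.
(X, Y): P2 prefers X (-1 > -3) — not an equilibrium.
(Y, X): P1 prefers X (7 > -3) — not an equilibrium.
(Y, Y): P2 prefers X (8 > -4) — not an equilibrium.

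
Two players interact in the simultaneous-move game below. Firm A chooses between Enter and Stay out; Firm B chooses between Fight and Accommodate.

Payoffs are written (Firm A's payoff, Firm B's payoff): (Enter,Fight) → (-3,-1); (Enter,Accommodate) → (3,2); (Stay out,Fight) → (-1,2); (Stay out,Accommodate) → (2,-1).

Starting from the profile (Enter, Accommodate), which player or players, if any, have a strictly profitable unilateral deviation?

Firm A at (Enter, Accommodate) earns 3; deviating to Stay out yields 2 — not better.
Firm B earns 2; deviating to Fight yields -1 — not better.
Neither player can strictly improve; the profile is a Nash equilibrium.

Neither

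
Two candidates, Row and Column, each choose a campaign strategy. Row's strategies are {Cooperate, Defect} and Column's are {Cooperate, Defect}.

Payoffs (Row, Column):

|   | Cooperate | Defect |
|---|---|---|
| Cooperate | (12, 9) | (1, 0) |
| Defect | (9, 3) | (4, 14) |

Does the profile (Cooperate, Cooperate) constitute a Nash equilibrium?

Yes

At (Cooperate, Cooperate), Row earns 12; switching to Defect would give 9, so Row has no profitable deviation.
Column earns 9; switching to Defect would give 0, so Column has no profitable deviation.
Neither player can gain by a unilateral deviation, so this profile is a Nash equilibrium.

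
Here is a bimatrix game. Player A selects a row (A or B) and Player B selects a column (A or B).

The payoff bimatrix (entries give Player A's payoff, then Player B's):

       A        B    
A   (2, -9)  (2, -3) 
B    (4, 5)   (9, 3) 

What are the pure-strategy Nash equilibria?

(A, A): Player A prefers B (4 > 2); Player B prefers B (-3 > -9) — not an equilibrium.
(A, B): Player A prefers B (9 > 2) — not an equilibrium.
(B, A): Player A gets 4 ≥ 2 from A, and Player B gets 5 ≥ 3 from B — Nash equilibrium.
(B, B): Player B prefers A (5 > 3) — not an equilibrium.

(B, A)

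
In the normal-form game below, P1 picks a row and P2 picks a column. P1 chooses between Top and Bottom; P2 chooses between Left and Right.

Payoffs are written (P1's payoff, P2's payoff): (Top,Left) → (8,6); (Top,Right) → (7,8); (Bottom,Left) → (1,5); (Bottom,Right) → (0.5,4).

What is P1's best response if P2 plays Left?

Top

Against Left, P1 earns 8 from Top and 1 from Bottom.
So Top is the best response.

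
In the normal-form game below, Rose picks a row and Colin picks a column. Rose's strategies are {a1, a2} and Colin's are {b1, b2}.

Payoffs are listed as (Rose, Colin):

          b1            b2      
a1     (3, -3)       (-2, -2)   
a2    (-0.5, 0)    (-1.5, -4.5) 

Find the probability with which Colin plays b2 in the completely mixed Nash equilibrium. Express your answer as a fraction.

Let y be the probability that Colin plays b1. In a completely mixed equilibrium, Rose must be indifferent between a1 and a2.
Rose's expected payoff from a1 is 3y − 2(1−y); from a2 it is −0.5y − 1.5(1−y).
Setting these equal: 5y − 2 = y − 1.5, so y = 1/8.
Therefore Colin plays b2 with probability 1 − 1/8 = 7/8.

7/8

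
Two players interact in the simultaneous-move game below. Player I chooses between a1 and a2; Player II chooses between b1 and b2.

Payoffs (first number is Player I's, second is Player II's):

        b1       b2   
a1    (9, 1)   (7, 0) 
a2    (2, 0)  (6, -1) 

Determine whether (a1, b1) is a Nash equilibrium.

Yes

At (a1, b1), Player I earns 9; switching to a2 would give 2, so Player I has no profitable deviation.
Player II earns 1; switching to b2 would give 0, so Player II has no profitable deviation.
Neither player can gain by a unilateral deviation, so this profile is a Nash equilibrium.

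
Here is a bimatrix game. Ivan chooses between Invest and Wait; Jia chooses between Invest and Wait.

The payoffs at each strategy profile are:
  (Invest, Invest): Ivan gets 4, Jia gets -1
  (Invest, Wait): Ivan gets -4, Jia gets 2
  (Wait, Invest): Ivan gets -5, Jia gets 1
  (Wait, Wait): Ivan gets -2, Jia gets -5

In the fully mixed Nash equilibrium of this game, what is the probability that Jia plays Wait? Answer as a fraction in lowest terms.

9/11

Let c be the probability that Jia plays Invest. In a completely mixed equilibrium, Ivan must be indifferent between Invest and Wait.
Ivan's expected payoff from Invest is 4c − 4(1−c); from Wait it is −5c − 2(1−c).
Setting these equal: 8c − 4 = −3c − 2, so c = 2/11.
Therefore Jia plays Wait with probability 1 − 2/11 = 9/11.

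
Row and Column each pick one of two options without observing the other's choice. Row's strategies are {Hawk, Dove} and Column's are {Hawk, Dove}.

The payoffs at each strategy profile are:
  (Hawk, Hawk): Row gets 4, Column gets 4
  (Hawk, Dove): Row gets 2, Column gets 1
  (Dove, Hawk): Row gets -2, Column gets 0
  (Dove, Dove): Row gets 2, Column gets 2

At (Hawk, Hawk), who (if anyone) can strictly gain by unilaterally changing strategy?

Row at (Hawk, Hawk) earns 4; deviating to Dove yields -2 — not better.
Column earns 4; deviating to Dove yields 1 — not better.
Neither player can strictly improve; the profile is a Nash equilibrium.

Neither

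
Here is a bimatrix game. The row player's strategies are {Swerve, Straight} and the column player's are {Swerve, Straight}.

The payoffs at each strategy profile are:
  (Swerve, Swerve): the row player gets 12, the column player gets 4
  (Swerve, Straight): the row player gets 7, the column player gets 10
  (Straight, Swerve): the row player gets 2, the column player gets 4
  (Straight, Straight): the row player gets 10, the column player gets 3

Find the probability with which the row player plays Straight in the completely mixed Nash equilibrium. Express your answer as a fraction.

6/7

Let p be the probability that the row player plays Swerve. In a completely mixed equilibrium, the column player must be indifferent between Swerve and Straight.
The column player's expected payoff from Swerve is 4p + 4(1−p); from Straight it is 10p + 3(1−p).
Setting these equal: 4 = 7p + 3, so p = 1/7.
Therefore the row player plays Straight with probability 1 − 1/7 = 6/7.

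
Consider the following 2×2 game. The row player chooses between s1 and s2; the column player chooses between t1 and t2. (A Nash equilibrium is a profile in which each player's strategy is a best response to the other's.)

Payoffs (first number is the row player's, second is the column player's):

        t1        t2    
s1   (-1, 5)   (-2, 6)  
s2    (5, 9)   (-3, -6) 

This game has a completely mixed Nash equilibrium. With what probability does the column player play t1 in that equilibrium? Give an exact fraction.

Let c be the probability that the column player plays t1. In a completely mixed equilibrium, the row player must be indifferent between s1 and s2.
The row player's expected payoff from s1 is −c − 2(1−c); from s2 it is 5c − 3(1−c).
Setting these equal: c − 2 = 8c − 3, so c = 1/7.

1/7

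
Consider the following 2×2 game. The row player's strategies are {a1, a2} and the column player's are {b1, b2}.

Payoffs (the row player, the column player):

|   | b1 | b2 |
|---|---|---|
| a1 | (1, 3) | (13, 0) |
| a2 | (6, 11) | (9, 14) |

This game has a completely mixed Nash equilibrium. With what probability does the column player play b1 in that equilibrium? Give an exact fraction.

4/9

Let q be the probability that the column player plays b1. In a completely mixed equilibrium, the row player must be indifferent between a1 and a2.
The row player's expected payoff from a1 is q + 13(1−q); from a2 it is 6q + 9(1−q).
Setting these equal: −12q + 13 = −3q + 9, so q = 4/9.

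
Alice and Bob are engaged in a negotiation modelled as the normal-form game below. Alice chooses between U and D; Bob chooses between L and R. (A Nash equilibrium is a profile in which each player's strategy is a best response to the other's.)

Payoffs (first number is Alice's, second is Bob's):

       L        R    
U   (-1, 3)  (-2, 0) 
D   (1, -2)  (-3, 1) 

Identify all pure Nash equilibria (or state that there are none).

none

(U, L): Alice prefers D (1 > -1) — not an equilibrium.
(U, R): Bob prefers L (3 > 0) — not an equilibrium.
(D, L): Bob prefers R (1 > -2) — not an equilibrium.
(D, R): Alice prefers U (-2 > -3) — not an equilibrium.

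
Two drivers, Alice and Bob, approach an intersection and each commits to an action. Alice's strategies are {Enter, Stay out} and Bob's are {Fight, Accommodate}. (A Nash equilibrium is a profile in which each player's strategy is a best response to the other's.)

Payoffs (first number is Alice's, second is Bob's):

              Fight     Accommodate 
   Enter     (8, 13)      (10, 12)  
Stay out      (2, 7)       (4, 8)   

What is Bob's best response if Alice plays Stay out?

Against Stay out, Bob earns 7 from Fight and 8 from Accommodate.
So Accommodate is the best response.

Accommodate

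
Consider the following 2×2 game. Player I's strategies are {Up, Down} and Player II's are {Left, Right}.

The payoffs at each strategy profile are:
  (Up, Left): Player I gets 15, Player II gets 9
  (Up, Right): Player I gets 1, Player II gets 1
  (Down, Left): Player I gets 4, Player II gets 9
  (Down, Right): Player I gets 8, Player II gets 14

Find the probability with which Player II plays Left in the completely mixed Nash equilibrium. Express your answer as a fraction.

7/18

Let y be the probability that Player II plays Left. In a completely mixed equilibrium, Player I must be indifferent between Up and Down.
Player I's expected payoff from Up is 15y + (1−y); from Down it is 4y + 8(1−y).
Setting these equal: 14y + 1 = −4y + 8, so y = 7/18.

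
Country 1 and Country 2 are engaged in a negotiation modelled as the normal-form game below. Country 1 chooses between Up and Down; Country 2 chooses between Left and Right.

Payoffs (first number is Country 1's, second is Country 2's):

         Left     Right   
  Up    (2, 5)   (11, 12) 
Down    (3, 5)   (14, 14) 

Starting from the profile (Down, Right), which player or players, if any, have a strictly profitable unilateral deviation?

Neither

Country 1 at (Down, Right) earns 14; deviating to Up yields 11 — not better.
Country 2 earns 14; deviating to Left yields 5 — not better.
Neither player can strictly improve; the profile is a Nash equilibrium.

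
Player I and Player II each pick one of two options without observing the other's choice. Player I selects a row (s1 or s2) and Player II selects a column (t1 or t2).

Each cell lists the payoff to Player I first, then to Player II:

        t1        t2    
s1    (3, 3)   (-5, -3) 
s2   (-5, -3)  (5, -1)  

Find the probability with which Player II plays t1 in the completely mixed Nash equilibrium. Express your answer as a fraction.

5/9

Let y be the probability that Player II plays t1. In a completely mixed equilibrium, Player I must be indifferent between s1 and s2.
Player I's expected payoff from s1 is 3y − 5(1−y); from s2 it is −5y + 5(1−y).
Setting these equal: 8y − 5 = −10y + 5, so y = 5/9.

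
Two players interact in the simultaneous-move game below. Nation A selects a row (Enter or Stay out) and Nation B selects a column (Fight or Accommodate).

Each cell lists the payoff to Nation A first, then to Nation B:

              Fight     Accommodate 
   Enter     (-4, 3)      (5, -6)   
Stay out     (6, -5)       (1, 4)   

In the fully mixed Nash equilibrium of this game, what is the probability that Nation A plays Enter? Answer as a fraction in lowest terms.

Let p be the probability that Nation A plays Enter. In a completely mixed equilibrium, Nation B must be indifferent between Fight and Accommodate.
Nation B's expected payoff from Fight is 3p − 5(1−p); from Accommodate it is −6p + 4(1−p).
Setting these equal: 8p − 5 = −10p + 4, so p = 1/2.

1/2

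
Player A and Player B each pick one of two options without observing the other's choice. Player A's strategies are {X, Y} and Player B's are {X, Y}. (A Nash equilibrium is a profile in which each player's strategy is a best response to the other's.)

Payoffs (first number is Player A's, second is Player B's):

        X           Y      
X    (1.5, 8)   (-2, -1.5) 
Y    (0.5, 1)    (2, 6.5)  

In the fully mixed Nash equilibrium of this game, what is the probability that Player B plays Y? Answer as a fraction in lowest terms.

1/5

Let q be the probability that Player B plays X. In a completely mixed equilibrium, Player A must be indifferent between X and Y.
Player A's expected payoff from X is 1.5q − 2(1−q); from Y it is 0.5q + 2(1−q).
Setting these equal: 3.5q − 2 = −1.5q + 2, so q = 4/5.
Therefore Player B plays Y with probability 1 − 4/5 = 1/5.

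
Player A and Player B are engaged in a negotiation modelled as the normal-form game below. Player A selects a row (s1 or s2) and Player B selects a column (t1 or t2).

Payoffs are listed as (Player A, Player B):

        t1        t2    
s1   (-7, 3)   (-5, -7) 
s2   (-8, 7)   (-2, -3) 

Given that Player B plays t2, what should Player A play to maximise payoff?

Against t2, Player A earns -5 from s1 and -2 from s2.
So s2 is the best response.

s2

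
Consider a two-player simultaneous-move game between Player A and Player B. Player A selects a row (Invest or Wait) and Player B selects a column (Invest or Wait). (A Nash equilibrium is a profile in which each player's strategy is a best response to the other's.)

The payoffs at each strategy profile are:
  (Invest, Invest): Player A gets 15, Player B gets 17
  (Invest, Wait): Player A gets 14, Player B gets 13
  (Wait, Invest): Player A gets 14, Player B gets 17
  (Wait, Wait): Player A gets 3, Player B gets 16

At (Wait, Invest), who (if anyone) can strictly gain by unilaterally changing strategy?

Player A at (Wait, Invest) earns 14; deviating to Invest yields 15 — a strict improvement.
Player B earns 17; deviating to Wait yields 16 — not better.
Only Player A has a strictly profitable deviation.

Player A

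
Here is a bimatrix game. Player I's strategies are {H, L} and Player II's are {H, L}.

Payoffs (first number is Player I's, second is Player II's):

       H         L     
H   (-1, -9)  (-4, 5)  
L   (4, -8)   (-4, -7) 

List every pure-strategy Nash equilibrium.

(H, L) and (L, L)

(H, H): Player I prefers L (4 > -1); Player II prefers L (5 > -9) — not an equilibrium.
(H, L): Player I gets -4 ≥ -4 from L, and Player II gets 5 ≥ -9 from H — Nash equilibrium.
(L, H): Player II prefers L (-7 > -8) — not an equilibrium.
(L, L): Player I gets -4 ≥ -4 from H, and Player II gets -7 ≥ -8 from H — Nash equilibrium.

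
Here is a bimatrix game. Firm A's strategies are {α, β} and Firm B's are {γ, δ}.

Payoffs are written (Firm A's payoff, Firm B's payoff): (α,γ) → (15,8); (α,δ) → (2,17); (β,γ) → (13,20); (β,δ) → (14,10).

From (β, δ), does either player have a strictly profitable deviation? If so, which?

Firm A at (β, δ) earns 14; deviating to α yields 2 — not better.
Firm B earns 10; deviating to γ yields 20 — a strict improvement.
Only Firm B has a strictly profitable deviation.

Firm B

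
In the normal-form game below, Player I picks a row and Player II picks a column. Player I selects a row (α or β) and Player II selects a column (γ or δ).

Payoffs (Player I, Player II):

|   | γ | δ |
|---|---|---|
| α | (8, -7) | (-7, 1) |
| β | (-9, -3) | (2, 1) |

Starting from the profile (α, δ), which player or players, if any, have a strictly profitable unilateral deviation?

Player I

Player I at (α, δ) earns -7; deviating to β yields 2 — a strict improvement.
Player II earns 1; deviating to γ yields -7 — not better.
Only Player I has a strictly profitable deviation.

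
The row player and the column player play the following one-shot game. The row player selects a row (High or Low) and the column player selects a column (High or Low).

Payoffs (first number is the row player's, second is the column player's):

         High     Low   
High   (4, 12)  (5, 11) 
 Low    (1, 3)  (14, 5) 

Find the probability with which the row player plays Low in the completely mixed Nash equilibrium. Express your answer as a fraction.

Let r be the probability that the row player plays High. In a completely mixed equilibrium, the column player must be indifferent between High and Low.
The column player's expected payoff from High is 12r + 3(1−r); from Low it is 11r + 5(1−r).
Setting these equal: 9r + 3 = 6r + 5, so r = 2/3.
Therefore the row player plays Low with probability 1 − 2/3 = 1/3.

1/3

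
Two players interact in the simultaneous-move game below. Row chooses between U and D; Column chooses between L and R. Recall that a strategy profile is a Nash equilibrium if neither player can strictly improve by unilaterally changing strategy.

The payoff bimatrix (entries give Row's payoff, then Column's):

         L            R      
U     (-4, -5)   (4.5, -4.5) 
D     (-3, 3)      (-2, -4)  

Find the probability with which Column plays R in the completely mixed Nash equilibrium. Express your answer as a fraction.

Let c be the probability that Column plays L. In a completely mixed equilibrium, Row must be indifferent between U and D.
Row's expected payoff from U is −4c + 4.5(1−c); from D it is −3c − 2(1−c).
Setting these equal: −8.5c + 4.5 = −c − 2, so c = 13/15.
Therefore Column plays R with probability 1 − 13/15 = 2/15.

2/15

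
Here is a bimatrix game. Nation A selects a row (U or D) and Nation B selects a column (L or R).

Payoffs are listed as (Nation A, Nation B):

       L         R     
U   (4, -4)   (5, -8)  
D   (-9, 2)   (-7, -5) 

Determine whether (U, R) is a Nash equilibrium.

At (U, R), Nation A earns 5; switching to D would give -7, so Nation A has no profitable deviation.
Nation B earns -8; switching to L would give -4, so Nation B would deviate.
Since at least one player can profitably deviate, this is not a Nash equilibrium.

No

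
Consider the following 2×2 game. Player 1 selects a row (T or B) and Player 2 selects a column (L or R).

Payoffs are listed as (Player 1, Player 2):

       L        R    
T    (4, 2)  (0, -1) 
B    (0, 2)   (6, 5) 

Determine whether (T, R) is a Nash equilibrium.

No

At (T, R), Player 1 earns 0; switching to B would give 6, so Player 1 would deviate.
Player 2 earns -1; switching to L would give 2, so Player 2 would deviate.
Since at least one player can profitably deviate, this is not a Nash equilibrium.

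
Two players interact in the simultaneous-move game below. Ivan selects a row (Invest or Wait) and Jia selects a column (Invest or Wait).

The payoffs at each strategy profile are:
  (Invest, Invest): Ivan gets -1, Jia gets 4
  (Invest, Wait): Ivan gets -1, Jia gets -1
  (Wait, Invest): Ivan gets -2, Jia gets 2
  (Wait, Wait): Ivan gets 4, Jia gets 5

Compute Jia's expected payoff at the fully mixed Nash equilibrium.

11/4

First find x, the probability Ivan plays Invest, from Jia's indifference between Invest and Wait: 4x + 2(1−x) = −x + 5(1−x), giving x = 3/8.
Since Jia is indifferent in equilibrium, Jia's expected payoff equals the payoff from either column against (3/8, 5/8). Using Invest: 4(3/8) + 2(5/8) = 11/4.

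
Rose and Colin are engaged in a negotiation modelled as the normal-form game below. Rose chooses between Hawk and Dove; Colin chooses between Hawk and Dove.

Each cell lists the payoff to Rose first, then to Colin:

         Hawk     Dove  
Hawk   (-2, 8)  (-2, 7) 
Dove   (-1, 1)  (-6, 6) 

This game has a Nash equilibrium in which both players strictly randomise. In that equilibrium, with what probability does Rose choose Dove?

Let x be the probability that Rose plays Hawk. In a completely mixed equilibrium, Colin must be indifferent between Hawk and Dove.
Colin's expected payoff from Hawk is 8x + (1−x); from Dove it is 7x + 6(1−x).
Setting these equal: 7x + 1 = x + 6, so x = 5/6.
Therefore Rose plays Dove with probability 1 − 5/6 = 1/6.

1/6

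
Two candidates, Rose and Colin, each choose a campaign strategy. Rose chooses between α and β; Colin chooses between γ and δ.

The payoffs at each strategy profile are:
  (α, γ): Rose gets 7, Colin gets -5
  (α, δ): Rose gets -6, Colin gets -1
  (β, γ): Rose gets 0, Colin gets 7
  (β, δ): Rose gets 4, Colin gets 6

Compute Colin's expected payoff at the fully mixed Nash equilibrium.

23/5

First find p, the probability Rose plays α, from Colin's indifference between γ and δ: −5p + 7(1−p) = −p + 6(1−p), giving p = 1/5.
Since Colin is indifferent in equilibrium, Colin's expected payoff equals the payoff from either column against (1/5, 4/5). Using γ: −5(1/5) + 7(4/5) = 23/5.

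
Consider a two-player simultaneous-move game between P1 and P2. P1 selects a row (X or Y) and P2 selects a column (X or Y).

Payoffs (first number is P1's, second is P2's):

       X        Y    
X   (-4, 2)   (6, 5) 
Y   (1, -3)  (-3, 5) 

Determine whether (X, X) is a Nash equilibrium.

No

At (X, X), P1 earns -4; switching to Y would give 1, so P1 would deviate.
P2 earns 2; switching to Y would give 5, so P2 would deviate.
Since at least one player can profitably deviate, this is not a Nash equilibrium.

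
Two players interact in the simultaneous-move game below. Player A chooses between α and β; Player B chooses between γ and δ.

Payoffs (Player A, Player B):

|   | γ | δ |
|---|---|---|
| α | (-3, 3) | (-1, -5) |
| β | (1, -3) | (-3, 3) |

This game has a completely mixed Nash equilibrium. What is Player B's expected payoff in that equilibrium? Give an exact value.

-3/7

First find x, the probability Player A plays α, from Player B's indifference between γ and δ: 3x − 3(1−x) = −5x + 3(1−x), giving x = 3/7.
Since Player B is indifferent in equilibrium, Player B's expected payoff equals the payoff from either column against (3/7, 4/7). Using γ: 3(3/7) − 3(4/7) = -3/7.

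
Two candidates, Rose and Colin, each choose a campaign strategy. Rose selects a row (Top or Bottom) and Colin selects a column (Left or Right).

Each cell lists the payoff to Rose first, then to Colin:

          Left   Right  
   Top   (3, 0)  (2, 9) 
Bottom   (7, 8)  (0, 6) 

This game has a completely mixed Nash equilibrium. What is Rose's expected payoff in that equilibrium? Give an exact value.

First find y, the probability Colin plays Left, from Rose's indifference between Top and Bottom: 3y + 2(1−y) = 7y, giving y = 1/3.
Since Rose is indifferent in equilibrium, Rose's expected payoff equals the payoff from either row against (1/3, 2/3). Using Top: 3(1/3) + 2(2/3) = 7/3.

7/3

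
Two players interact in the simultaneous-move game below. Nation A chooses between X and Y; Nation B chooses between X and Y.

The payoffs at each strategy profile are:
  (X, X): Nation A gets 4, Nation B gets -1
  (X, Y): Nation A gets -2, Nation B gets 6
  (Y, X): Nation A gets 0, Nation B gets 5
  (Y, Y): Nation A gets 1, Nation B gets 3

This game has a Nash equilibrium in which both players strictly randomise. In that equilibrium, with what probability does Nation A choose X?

Let x be the probability that Nation A plays X. In a completely mixed equilibrium, Nation B must be indifferent between X and Y.
Nation B's expected payoff from X is −x + 5(1−x); from Y it is 6x + 3(1−x).
Setting these equal: −6x + 5 = 3x + 3, so x = 2/9.

2/9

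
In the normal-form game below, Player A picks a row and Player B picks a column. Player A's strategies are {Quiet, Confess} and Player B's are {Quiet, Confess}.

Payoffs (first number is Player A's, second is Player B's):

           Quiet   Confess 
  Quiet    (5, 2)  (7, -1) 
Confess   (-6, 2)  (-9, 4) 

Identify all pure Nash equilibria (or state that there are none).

(Quiet, Quiet)

(Quiet, Quiet): Player A gets 5 ≥ -6 from Confess, and Player B gets 2 ≥ -1 from Confess — Nash equilibrium.
(Quiet, Confess): Player B prefers Quiet (2 > -1) — not an equilibrium.
(Confess, Quiet): Player A prefers Quiet (5 > -6); Player B prefers Confess (4 > 2) — not an equilibrium.
(Confess, Confess): Player A prefers Quiet (7 > -9) — not an equilibrium.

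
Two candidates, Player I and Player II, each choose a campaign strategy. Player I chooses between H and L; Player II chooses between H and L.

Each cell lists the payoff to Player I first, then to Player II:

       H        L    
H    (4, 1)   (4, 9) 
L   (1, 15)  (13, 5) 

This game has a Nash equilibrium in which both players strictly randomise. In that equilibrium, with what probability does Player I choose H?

Let r be the probability that Player I plays H. In a completely mixed equilibrium, Player II must be indifferent between H and L.
Player II's expected payoff from H is r + 15(1−r); from L it is 9r + 5(1−r).
Setting these equal: −14r + 15 = 4r + 5, so r = 5/9.

5/9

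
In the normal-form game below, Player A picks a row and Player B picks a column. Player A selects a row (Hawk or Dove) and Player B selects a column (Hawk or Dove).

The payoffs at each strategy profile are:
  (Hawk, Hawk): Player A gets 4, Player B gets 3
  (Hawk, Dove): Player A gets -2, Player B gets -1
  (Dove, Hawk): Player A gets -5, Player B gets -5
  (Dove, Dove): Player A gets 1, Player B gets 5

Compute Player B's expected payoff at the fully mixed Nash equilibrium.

First find p, the probability Player A plays Hawk, from Player B's indifference between Hawk and Dove: 3p − 5(1−p) = −p + 5(1−p), giving p = 5/7.
Since Player B is indifferent in equilibrium, Player B's expected payoff equals the payoff from either column against (5/7, 2/7). Using Hawk: 3(5/7) − 5(2/7) = 5/7.

5/7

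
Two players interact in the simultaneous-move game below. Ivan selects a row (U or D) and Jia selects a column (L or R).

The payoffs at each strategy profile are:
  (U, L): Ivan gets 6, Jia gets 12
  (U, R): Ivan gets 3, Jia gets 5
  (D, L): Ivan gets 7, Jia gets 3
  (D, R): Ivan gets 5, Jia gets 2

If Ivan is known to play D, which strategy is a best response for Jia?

L

Against D, Jia earns 3 from L and 2 from R.
So L is the best response.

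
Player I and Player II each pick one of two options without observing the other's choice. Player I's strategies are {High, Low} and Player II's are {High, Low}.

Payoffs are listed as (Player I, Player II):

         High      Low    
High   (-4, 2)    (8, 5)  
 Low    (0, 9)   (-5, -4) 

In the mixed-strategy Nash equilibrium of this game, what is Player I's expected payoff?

First find q, the probability Player II plays High, from Player I's indifference between High and Low: −4q + 8(1−q) = −5(1−q), giving q = 13/17.
Since Player I is indifferent in equilibrium, Player I's expected payoff equals the payoff from either row against (13/17, 4/17). Using High: −4(13/17) + 8(4/17) = -20/17.

-20/17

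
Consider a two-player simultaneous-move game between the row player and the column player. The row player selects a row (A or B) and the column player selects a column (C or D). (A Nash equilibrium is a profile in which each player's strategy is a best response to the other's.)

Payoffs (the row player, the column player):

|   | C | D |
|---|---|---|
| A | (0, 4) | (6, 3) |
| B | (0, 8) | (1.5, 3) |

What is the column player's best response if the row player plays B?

Against B, the column player earns 8 from C and 3 from D.
So C is the best response.

C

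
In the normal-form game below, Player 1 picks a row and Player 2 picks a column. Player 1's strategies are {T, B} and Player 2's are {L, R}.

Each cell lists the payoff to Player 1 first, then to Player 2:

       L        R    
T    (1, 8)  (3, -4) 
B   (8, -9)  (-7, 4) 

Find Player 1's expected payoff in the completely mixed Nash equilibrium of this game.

First find q, the probability Player 2 plays L, from Player 1's indifference between T and B: q + 3(1−q) = 8q − 7(1−q), giving q = 10/17.
Since Player 1 is indifferent in equilibrium, Player 1's expected payoff equals the payoff from either row against (10/17, 7/17). Using T: (10/17) + 3(7/17) = 31/17.

31/17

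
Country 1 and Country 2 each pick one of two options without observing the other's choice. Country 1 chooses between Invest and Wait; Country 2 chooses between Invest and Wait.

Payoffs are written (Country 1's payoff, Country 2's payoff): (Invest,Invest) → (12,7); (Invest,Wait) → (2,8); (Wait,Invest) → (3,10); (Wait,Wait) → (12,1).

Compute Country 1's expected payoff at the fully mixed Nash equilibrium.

138/19

First find q, the probability Country 2 plays Invest, from Country 1's indifference between Invest and Wait: 12q + 2(1−q) = 3q + 12(1−q), giving q = 10/19.
Since Country 1 is indifferent in equilibrium, Country 1's expected payoff equals the payoff from either row against (10/19, 9/19). Using Invest: 12(10/19) + 2(9/19) = 138/19.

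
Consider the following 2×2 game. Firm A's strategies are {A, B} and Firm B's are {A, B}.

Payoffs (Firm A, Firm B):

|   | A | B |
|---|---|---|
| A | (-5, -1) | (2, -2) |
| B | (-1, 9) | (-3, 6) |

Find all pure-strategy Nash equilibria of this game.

(A, A): Firm A prefers B (-1 > -5) — not an equilibrium.
(A, B): Firm B prefers A (-1 > -2) — not an equilibrium.
(B, A): Firm A gets -1 ≥ -5 from A, and Firm B gets 9 ≥ 6 from B — Nash equilibrium.
(B, B): Firm A prefers A (2 > -3); Firm B prefers A (9 > 6) — not an equilibrium.

(B, A)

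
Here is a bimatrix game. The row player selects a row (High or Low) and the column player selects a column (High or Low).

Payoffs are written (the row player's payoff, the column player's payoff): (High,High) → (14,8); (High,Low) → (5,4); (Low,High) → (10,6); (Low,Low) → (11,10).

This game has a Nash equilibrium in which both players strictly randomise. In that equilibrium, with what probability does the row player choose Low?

1/2

Let x be the probability that the row player plays High. In a completely mixed equilibrium, the column player must be indifferent between High and Low.
The column player's expected payoff from High is 8x + 6(1−x); from Low it is 4x + 10(1−x).
Setting these equal: 2x + 6 = −6x + 10, so x = 1/2.
Therefore the row player plays Low with probability 1 − 1/2 = 1/2.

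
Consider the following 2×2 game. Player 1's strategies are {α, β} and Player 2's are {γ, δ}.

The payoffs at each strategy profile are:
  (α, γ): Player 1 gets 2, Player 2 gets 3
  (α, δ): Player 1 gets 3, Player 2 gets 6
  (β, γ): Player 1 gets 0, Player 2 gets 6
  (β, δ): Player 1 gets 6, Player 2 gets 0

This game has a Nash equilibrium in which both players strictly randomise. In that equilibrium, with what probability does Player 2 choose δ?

Let y be the probability that Player 2 plays γ. In a completely mixed equilibrium, Player 1 must be indifferent between α and β.
Player 1's expected payoff from α is 2y + 3(1−y); from β it is 6(1−y).
Setting these equal: −y + 3 = −6y + 6, so y = 3/5.
Therefore Player 2 plays δ with probability 1 − 3/5 = 2/5.

2/5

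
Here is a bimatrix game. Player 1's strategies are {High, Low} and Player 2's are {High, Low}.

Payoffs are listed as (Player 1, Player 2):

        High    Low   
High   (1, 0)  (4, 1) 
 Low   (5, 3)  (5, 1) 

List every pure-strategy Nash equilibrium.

(High, High): Player 1 prefers Low (5 > 1); Player 2 prefers Low (1 > 0) — not an equilibrium.
(High, Low): Player 1 prefers Low (5 > 4) — not an equilibrium.
(Low, High): Player 1 gets 5 ≥ 1 from High, and Player 2 gets 3 ≥ 1 from Low — Nash equilibrium.
(Low, Low): Player 2 prefers High (3 > 1) — not an equilibrium.

(Low, High)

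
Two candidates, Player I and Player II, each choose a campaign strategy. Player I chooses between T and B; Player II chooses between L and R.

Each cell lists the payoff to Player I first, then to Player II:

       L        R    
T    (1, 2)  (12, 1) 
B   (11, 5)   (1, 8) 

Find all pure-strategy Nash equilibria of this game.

(T, L): Player I prefers B (11 > 1) — not an equilibrium.
(T, R): Player II prefers L (2 > 1) — not an equilibrium.
(B, L): Player II prefers R (8 > 5) — not an equilibrium.
(B, R): Player I prefers T (12 > 1) — not an equilibrium.

none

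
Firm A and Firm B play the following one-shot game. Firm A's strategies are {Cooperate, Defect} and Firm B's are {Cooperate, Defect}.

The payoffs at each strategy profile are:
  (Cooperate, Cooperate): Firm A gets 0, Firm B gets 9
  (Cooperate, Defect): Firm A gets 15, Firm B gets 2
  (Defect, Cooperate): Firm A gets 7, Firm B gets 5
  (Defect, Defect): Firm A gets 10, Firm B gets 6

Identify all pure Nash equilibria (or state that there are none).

(Cooperate, Cooperate): Firm A prefers Defect (7 > 0) — not an equilibrium.
(Cooperate, Defect): Firm B prefers Cooperate (9 > 2) — not an equilibrium.
(Defect, Cooperate): Firm B prefers Defect (6 > 5) — not an equilibrium.
(Defect, Defect): Firm A prefers Cooperate (15 > 10) — not an equilibrium.

none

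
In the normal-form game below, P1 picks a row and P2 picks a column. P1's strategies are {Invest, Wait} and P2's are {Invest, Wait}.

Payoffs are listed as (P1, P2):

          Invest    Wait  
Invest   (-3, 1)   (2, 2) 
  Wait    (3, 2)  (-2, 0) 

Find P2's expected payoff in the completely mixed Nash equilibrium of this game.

First find x, the probability P1 plays Invest, from P2's indifference between Invest and Wait: x + 2(1−x) = 2x, giving x = 2/3.
Since P2 is indifferent in equilibrium, P2's expected payoff equals the payoff from either column against (2/3, 1/3). Using Invest: (2/3) + 2(1/3) = 4/3.

4/3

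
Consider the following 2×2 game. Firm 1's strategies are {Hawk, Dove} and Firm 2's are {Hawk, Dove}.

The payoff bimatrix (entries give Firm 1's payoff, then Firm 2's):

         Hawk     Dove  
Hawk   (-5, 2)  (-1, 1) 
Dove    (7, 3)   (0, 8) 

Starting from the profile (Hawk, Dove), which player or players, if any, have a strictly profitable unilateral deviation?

Firm 1 at (Hawk, Dove) earns -1; deviating to Dove yields 0 — a strict improvement.
Firm 2 earns 1; deviating to Hawk yields 2 — a strict improvement.
Both Firm 1 and Firm 2 have strictly profitable deviations.

Both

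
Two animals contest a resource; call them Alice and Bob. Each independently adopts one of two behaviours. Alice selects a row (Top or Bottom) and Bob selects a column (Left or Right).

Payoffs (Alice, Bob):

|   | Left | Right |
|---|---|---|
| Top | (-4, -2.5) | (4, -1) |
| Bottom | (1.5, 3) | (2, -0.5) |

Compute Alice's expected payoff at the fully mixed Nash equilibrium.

28/15

First find q, the probability Bob plays Left, from Alice's indifference between Top and Bottom: −4q + 4(1−q) = 1.5q + 2(1−q), giving q = 4/15.
Since Alice is indifferent in equilibrium, Alice's expected payoff equals the payoff from either row against (4/15, 11/15). Using Top: −4(4/15) + 4(11/15) = 28/15.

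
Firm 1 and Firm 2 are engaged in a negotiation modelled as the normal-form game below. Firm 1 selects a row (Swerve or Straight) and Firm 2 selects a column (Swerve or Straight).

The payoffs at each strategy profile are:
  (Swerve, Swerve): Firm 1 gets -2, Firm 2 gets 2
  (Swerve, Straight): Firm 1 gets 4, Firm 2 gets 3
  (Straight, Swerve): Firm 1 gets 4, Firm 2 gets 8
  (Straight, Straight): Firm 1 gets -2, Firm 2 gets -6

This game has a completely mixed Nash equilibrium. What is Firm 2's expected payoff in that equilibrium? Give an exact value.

12/5

First find x, the probability Firm 1 plays Swerve, from Firm 2's indifference between Swerve and Straight: 2x + 8(1−x) = 3x − 6(1−x), giving x = 14/15.
Since Firm 2 is indifferent in equilibrium, Firm 2's expected payoff equals the payoff from either column against (14/15, 1/15). Using Swerve: 2(14/15) + 8(1/15) = 12/5.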